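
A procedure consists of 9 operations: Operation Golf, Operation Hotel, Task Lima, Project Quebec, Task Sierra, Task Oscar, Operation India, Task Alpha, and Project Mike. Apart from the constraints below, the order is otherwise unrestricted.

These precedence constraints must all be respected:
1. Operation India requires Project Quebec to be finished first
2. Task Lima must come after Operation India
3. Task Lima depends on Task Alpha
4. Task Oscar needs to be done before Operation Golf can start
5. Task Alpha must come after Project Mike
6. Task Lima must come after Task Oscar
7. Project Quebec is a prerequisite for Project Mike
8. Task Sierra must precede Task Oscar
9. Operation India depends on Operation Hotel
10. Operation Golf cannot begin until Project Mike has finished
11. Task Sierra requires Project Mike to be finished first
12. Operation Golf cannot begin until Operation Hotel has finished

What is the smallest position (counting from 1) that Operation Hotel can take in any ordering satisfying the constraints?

No constraint forces any other operation before Operation Hotel, so it can be placed first.

1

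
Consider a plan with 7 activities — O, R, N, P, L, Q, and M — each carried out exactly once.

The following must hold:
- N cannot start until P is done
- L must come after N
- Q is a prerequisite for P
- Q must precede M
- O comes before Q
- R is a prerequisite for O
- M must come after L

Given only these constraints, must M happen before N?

No

There is a chain N → L → M, which puts N before M.
So M does not have to come before N — it cannot.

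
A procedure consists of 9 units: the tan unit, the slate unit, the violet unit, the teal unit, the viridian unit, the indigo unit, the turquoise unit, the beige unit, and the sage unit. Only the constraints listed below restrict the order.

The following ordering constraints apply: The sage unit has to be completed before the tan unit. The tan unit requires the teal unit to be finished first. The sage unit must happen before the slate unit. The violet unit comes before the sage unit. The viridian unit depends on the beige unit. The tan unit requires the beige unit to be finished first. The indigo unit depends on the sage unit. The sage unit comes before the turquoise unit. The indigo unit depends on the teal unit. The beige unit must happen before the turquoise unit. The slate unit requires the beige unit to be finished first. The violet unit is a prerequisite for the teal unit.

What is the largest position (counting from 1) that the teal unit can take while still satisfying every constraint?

Following every chain forward from the teal unit, the units that must come later are the tan unit, the indigo unit — 2 of them.
With 2 mandatory successors out of 9 units total, the latest slot for the teal unit is 9−2 = 7, and it's reachable by doing all non-successors before the teal unit.

7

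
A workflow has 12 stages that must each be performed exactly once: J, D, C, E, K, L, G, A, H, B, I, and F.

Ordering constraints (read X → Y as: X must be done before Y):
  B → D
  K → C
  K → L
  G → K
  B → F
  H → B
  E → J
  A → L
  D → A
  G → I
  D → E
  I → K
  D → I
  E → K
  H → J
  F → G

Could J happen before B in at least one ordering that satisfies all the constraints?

No

Following B → D → E → J, B must precede J in every valid ordering.
So no valid ordering can have J before B.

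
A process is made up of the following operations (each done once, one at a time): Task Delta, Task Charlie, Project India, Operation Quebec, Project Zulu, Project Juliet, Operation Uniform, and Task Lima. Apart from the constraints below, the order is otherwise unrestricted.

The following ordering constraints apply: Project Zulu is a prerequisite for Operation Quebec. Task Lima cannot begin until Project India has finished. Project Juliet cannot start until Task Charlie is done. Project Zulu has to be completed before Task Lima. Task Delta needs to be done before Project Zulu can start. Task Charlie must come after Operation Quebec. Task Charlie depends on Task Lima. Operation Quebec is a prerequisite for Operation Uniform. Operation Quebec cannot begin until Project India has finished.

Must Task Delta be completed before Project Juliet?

Yes

Tracing the constraints gives a chain: Task Delta → Project Zulu → Operation Quebec → Task Charlie → Project Juliet.
Hence Task Delta necessarily comes before Project Juliet.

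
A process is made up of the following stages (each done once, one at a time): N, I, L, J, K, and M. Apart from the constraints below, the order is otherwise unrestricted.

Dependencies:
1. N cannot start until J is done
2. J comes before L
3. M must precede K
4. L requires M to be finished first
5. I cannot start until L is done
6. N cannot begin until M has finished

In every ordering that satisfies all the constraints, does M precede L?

Chaining the stated constraints: M → L.
Hence M necessarily comes before L.

Yes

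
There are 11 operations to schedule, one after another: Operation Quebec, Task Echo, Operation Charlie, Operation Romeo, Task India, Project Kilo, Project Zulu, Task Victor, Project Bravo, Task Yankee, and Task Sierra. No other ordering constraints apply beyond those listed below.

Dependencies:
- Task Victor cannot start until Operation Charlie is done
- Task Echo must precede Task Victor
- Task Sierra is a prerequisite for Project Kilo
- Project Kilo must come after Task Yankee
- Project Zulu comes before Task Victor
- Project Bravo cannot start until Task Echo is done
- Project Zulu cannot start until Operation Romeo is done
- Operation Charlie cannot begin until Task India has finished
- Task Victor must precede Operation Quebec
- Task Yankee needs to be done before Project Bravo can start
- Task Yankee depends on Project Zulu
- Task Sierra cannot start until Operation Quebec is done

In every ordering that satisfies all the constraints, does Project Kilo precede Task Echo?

There is a chain Task Echo → Task Victor → Operation Quebec → Task Sierra → Project Kilo, which puts Task Echo before Project Kilo.
So Project Kilo never precedes Task Echo.

No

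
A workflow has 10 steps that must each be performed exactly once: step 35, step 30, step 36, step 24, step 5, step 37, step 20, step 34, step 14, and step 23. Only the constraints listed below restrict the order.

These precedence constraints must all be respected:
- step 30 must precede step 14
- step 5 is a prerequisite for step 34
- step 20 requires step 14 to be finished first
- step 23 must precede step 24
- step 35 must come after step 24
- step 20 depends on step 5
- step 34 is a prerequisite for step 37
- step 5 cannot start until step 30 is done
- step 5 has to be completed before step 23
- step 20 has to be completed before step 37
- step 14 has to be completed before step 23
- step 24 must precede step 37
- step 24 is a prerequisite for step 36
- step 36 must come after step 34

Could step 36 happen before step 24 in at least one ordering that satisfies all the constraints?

No

The constraints give a chain step 24 → step 36, which forces step 24 before step 36.
Hence step 36 can never be scheduled before step 24.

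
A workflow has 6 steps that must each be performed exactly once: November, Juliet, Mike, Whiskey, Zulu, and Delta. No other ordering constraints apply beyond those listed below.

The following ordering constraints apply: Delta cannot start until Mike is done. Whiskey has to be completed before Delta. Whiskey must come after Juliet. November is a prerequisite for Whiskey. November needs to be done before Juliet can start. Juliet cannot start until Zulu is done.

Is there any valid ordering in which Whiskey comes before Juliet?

The constraints give a chain Juliet → Whiskey, which forces Juliet before Whiskey.
So no valid ordering can have Whiskey before Juliet.

No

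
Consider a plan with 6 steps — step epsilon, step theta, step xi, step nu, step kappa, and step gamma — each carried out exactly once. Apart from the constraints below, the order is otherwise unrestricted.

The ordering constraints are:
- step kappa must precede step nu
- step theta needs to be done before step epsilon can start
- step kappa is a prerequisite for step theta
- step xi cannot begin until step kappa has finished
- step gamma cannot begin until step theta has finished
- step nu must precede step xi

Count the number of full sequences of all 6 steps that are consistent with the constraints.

20

Step kappa is the only step with nothing required before it, so every ordering starts there.
Counting all ways to extend the partial order to a total order gives 20.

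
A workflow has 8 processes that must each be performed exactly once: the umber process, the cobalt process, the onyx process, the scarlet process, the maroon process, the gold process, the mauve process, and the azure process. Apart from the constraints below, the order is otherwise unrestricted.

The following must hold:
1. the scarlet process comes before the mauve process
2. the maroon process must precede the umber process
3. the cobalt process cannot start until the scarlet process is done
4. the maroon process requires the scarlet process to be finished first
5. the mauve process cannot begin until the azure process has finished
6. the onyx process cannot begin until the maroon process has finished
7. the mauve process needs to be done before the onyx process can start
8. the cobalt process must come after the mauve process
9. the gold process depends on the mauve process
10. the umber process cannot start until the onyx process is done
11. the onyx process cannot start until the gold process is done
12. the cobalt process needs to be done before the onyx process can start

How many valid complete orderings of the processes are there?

2 processes have no prerequisites (the scarlet process, the azure process), so any of them could come first.
Systematically extending each partial ordering one process at a time and counting, there are 18 complete orderings.

18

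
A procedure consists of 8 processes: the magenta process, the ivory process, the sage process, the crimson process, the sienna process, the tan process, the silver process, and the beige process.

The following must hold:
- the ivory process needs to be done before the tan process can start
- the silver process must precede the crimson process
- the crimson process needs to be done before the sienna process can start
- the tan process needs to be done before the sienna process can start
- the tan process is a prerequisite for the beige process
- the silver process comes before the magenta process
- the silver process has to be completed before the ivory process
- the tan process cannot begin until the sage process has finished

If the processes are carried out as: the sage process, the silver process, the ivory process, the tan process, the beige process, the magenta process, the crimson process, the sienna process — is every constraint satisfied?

Yes

Going through the constraints one by one, each required predecessor appears earlier in the sequence than its dependent — e.g. the silver process (position 2) is before the crimson process (position 7), as required.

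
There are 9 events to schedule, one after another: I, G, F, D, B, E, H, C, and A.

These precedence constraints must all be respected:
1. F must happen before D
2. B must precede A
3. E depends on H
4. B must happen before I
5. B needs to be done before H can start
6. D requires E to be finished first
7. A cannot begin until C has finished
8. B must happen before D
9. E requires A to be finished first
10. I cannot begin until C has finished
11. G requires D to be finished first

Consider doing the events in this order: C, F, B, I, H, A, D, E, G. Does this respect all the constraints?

Here E comes after D.
Since E is required before D, the ordering is invalid.

No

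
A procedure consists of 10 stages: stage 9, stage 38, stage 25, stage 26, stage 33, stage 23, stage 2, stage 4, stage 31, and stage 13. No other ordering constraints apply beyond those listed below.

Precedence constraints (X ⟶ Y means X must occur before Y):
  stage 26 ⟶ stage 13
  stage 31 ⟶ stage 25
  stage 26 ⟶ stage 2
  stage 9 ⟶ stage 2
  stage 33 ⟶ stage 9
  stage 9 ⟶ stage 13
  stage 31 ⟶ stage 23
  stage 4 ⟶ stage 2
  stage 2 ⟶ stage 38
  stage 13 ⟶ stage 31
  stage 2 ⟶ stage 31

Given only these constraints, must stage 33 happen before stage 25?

Following the dependencies: stage 33 → stage 9 → stage 13 → stage 31 → stage 25.
That forces stage 33 before stage 25 in every valid schedule.

Yes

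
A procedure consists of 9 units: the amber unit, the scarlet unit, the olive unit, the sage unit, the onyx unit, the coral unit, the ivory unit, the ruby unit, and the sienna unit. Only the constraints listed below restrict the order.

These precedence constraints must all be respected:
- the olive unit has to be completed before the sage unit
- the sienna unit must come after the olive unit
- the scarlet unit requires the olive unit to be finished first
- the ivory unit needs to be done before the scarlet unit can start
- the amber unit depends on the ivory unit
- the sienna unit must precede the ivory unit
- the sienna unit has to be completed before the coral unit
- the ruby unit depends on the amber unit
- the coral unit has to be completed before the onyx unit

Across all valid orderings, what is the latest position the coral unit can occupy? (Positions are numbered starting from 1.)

8

The only unit forced after the coral unit (directly or by a chain) is the onyx unit.
So at least 1 unit follows the coral unit, putting the coral unit no later than position 8. That position is achievable by scheduling everything else first.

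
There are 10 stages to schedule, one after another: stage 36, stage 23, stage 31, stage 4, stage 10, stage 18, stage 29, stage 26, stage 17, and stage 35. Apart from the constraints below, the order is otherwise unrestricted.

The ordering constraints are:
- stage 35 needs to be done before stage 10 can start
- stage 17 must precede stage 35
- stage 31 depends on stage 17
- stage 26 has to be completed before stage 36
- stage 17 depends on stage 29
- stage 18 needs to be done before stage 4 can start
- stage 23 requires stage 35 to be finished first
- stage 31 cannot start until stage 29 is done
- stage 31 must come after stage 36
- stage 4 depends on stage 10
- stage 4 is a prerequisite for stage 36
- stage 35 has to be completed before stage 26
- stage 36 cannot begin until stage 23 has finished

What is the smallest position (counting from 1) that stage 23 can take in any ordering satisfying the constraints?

4

The stages that are forced before stage 23, directly or transitively, are stage 29, stage 17, stage 35. That's 3 stages.
With 3 mandatory predecessors, the earliest stage 23 can sit is position 3+1 = 4, and placing just those 3 first achieves it.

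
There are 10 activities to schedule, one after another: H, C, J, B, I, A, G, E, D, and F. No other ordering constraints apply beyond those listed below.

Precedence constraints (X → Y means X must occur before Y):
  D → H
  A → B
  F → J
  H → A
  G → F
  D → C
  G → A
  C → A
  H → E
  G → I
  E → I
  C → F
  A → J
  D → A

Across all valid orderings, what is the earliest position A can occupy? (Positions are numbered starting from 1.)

5

The activities that are forced before A, directly or transitively, are H, C, G, D. That's 4 activities.
With 4 mandatory predecessors, the earliest A can sit is position 4+1 = 5, and placing just those 4 first achieves it.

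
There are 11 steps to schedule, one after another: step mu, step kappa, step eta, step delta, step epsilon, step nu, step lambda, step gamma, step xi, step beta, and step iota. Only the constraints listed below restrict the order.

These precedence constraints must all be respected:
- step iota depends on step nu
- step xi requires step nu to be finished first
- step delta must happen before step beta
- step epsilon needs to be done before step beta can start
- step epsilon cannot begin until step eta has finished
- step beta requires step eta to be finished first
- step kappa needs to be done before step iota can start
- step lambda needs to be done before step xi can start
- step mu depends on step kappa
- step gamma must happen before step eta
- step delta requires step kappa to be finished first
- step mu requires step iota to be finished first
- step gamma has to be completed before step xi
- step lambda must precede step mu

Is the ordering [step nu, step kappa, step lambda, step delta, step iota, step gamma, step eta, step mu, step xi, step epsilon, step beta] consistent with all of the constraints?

Yes

Checking each listed constraint against this order: for instance, step nu is in position 1 and step xi in position 9, so that constraint holds — and the remaining constraints check out the same way.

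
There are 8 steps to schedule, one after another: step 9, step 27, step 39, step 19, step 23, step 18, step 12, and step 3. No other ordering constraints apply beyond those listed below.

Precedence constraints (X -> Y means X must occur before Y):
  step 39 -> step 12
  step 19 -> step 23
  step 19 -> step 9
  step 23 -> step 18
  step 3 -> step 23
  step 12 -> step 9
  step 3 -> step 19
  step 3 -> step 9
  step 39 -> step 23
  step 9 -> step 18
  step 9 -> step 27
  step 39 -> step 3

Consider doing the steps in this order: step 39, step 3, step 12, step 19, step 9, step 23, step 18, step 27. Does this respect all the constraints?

Yes

Every stated constraint is respected: step 39 sits at position 1, ahead of step 23 at position 6, and each of the other listed pairs likewise has the predecessor earlier in the sequence.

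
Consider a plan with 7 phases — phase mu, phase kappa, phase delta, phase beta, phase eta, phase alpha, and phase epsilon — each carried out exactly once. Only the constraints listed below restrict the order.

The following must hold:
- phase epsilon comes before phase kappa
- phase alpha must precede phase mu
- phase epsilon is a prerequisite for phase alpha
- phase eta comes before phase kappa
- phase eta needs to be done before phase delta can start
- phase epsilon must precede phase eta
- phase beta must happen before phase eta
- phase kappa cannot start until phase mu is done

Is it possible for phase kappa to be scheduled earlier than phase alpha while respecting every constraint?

No

The constraints give a chain phase alpha → phase mu → phase kappa, which forces phase alpha before phase kappa.
So no valid ordering can have phase kappa before phase alpha.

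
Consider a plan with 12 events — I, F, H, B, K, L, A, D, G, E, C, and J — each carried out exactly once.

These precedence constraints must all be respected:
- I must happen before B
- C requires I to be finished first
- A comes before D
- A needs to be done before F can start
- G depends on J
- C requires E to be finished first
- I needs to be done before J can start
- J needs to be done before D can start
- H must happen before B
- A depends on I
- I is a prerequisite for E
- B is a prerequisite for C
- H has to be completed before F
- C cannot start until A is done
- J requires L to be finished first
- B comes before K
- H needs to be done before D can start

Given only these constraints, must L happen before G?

Tracing the constraints gives a chain: L → J → G.
So L must precede G in any valid ordering.

Yes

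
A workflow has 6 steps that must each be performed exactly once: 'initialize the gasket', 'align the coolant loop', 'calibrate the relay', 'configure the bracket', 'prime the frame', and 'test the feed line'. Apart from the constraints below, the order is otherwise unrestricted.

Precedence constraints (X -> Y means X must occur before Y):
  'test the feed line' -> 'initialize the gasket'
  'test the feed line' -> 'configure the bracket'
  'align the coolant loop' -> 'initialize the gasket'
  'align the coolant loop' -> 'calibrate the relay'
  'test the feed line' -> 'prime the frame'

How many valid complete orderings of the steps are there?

The steps with no prerequisites are 'align the coolant loop', 'test the feed line'; any of them can be placed first.
Systematically extending each partial ordering one step at a time and counting, there are 70 complete orderings.

70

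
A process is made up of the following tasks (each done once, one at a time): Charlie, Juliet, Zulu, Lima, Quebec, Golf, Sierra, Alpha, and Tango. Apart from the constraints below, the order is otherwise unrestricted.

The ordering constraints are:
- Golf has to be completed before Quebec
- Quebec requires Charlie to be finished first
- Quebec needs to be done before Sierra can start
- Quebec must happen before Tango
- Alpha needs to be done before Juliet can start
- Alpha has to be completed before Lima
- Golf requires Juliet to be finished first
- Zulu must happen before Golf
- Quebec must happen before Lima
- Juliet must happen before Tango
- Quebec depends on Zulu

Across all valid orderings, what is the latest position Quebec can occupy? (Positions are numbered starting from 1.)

6

Following every chain forward from Quebec, the tasks that must come later are Lima, Sierra, Tango — 3 of them.
With 3 mandatory successors out of 9 tasks total, the latest slot for Quebec is 9−3 = 6, and it's reachable by doing all non-successors before Quebec.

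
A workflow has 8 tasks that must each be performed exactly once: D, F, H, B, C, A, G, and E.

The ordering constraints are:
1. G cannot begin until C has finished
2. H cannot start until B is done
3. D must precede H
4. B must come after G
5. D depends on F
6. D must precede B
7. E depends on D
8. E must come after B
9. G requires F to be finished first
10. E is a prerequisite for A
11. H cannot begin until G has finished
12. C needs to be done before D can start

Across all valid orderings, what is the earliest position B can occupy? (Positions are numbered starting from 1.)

The tasks that are forced before B, directly or transitively, are D, F, C, G. That's 4 tasks.
With 4 mandatory predecessors, the earliest B can sit is position 4+1 = 5, and placing just those 4 first achieves it.

5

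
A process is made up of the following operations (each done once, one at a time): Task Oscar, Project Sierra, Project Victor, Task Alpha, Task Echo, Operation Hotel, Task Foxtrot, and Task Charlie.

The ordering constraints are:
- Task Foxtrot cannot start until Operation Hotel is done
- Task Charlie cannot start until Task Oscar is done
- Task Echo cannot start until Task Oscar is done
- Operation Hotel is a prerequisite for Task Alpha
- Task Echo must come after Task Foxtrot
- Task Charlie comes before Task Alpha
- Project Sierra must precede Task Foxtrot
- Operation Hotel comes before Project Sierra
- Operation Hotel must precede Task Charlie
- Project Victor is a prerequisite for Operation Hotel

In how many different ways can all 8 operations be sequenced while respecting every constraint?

The operations with no prerequisites are Task Oscar, Project Victor; any of them can be placed first.
Systematically extending each partial ordering one operation at a time and counting, there are 39 complete orderings.

39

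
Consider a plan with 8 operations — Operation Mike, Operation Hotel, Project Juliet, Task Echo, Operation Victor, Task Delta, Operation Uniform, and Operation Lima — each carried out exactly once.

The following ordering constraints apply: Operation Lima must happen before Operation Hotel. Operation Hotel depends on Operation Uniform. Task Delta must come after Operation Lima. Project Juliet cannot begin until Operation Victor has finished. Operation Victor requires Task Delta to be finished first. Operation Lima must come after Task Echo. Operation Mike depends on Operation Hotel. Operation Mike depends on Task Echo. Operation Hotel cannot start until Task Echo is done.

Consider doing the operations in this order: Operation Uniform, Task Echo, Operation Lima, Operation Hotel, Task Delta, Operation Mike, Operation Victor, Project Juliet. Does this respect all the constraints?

Yes

Every stated constraint is respected: Task Echo sits at position 2, ahead of Operation Mike at position 6, and each of the other listed pairs likewise has the predecessor earlier in the sequence.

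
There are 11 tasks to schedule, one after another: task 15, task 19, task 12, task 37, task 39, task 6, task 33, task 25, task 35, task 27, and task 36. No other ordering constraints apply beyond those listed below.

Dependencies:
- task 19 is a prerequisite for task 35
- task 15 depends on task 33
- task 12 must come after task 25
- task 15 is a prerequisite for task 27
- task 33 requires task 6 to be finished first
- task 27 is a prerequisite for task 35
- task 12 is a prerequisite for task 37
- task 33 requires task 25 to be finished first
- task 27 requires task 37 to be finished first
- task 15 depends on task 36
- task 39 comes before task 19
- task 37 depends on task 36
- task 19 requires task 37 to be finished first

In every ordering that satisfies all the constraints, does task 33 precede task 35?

Following the dependencies: task 33 → task 15 → task 27 → task 35.
So task 33 must precede task 35 in any valid ordering.

Yes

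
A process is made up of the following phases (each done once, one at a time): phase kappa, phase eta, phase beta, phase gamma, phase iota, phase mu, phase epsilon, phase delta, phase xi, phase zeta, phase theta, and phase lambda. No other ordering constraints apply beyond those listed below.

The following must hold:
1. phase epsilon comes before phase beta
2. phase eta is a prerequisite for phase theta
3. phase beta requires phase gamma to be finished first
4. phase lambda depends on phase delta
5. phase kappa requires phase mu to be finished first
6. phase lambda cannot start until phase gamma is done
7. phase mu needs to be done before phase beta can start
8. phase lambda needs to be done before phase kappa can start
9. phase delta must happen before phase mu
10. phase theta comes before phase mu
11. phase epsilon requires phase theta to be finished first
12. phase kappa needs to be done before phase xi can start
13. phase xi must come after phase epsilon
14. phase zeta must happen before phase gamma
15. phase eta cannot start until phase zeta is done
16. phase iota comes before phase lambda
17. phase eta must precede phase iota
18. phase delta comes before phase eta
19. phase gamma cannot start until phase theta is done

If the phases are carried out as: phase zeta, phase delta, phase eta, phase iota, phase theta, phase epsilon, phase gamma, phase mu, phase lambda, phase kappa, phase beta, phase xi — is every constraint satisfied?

Yes

Every stated constraint is respected: phase delta sits at position 2, ahead of phase lambda at position 9, and each of the other listed pairs likewise has the predecessor earlier in the sequence.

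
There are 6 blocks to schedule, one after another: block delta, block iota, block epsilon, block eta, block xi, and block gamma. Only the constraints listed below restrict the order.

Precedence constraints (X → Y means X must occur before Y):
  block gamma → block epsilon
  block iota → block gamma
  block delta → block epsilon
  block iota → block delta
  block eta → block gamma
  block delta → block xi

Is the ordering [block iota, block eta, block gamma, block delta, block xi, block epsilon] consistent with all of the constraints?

Yes

Going through the constraints one by one, each required predecessor appears earlier in the sequence than its dependent — e.g. block iota (position 1) is before block delta (position 4), as required.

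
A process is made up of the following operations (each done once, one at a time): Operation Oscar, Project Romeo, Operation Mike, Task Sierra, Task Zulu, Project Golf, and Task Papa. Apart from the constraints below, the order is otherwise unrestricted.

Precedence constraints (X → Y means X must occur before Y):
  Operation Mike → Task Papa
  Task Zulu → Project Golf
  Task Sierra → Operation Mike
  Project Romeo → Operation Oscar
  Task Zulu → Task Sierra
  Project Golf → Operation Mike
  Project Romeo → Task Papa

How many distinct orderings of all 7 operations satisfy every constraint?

40

2 operations have no prerequisites (Project Romeo, Task Zulu), so any of them could come first.
Enumerating by repeatedly choosing an available operation (one whose prerequisites are all placed) gives 40 distinct complete orderings.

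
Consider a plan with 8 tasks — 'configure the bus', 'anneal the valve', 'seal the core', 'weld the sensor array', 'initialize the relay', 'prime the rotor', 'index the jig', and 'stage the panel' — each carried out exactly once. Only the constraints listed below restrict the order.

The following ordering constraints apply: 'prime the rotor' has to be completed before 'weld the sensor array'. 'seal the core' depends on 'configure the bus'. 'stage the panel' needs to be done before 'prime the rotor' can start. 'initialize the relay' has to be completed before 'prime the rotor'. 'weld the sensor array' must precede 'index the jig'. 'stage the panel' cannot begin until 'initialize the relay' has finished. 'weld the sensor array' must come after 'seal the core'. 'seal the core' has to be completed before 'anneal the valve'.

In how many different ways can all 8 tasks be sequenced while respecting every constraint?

The tasks with no prerequisites are 'configure the bus', 'initialize the relay'; any of them can be placed first.
Enumerating by repeatedly choosing an available task (one whose prerequisites are all placed) gives 40 distinct complete orderings.

40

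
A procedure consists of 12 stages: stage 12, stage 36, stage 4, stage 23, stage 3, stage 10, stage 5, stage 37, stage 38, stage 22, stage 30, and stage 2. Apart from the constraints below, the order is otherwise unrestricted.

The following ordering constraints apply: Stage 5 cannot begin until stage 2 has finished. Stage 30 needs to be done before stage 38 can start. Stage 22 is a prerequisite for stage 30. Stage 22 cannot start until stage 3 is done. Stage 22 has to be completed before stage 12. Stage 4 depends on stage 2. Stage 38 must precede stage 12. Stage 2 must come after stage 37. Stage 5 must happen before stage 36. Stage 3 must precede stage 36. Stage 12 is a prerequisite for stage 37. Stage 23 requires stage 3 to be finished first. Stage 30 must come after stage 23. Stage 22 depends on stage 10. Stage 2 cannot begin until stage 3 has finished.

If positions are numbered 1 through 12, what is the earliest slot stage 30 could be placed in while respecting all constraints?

5

Every stage that must precede stage 30 has to come before it. Tracing all chains that end at stage 30, those stages are: stage 23, stage 3, stage 10, stage 22 — 4 in total.
So at minimum 4 stages come before stage 30, putting stage 30 no earlier than position 5. That position is achievable by scheduling exactly those predecessors first.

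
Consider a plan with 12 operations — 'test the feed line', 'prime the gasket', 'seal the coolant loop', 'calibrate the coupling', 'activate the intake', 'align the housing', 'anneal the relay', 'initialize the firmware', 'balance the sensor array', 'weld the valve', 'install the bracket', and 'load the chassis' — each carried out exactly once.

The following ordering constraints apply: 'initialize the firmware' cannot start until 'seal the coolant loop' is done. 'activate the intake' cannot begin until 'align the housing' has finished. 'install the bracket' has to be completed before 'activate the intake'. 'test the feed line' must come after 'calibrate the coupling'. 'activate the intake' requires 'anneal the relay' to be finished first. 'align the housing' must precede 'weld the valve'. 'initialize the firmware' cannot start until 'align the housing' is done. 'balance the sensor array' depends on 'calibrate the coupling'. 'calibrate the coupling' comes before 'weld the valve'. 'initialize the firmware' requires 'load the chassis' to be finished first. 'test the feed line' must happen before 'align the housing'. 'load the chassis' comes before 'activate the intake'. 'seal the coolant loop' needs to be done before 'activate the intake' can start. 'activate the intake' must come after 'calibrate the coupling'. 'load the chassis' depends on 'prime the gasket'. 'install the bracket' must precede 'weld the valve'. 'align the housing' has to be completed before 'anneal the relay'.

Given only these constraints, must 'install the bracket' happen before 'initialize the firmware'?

No chain of constraints connects 'install the bracket' to 'initialize the firmware' in either direction.
There exist valid orderings with 'initialize the firmware' before 'install the bracket', so 'install the bracket' is not required to come first.

No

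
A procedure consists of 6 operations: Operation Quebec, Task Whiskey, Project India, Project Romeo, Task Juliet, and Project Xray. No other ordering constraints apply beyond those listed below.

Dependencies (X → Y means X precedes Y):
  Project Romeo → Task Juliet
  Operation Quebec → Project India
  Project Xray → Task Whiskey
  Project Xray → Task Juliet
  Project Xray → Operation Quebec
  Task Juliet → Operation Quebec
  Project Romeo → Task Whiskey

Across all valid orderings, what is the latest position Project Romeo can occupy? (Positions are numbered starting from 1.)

Every operation that must follow Project Romeo has to come after it. Tracing all chains starting from Project Romeo, those operations are: Operation Quebec, Task Whiskey, Project India, Task Juliet — 4 in total.
So at least 4 operations follow Project Romeo, putting Project Romeo no later than position 2. That position is achievable by scheduling everything else first.

2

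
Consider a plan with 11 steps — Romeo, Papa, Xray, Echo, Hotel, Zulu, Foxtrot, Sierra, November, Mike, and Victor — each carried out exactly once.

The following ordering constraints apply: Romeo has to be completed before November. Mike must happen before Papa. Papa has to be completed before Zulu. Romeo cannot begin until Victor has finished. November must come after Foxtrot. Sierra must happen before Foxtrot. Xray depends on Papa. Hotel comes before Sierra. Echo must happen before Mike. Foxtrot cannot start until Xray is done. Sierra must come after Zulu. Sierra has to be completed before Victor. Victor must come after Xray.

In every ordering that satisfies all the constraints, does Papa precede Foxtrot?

Yes

Tracing the constraints gives a chain: Papa → Xray → Foxtrot.
So Papa must precede Foxtrot in any valid ordering.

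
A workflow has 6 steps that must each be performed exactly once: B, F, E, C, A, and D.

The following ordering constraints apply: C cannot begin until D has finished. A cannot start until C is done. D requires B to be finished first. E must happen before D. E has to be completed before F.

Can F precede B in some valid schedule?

No chain of constraints runs from B to F, so B is not required to come first.
So a valid ordering placing F earlier than B exists.

Yes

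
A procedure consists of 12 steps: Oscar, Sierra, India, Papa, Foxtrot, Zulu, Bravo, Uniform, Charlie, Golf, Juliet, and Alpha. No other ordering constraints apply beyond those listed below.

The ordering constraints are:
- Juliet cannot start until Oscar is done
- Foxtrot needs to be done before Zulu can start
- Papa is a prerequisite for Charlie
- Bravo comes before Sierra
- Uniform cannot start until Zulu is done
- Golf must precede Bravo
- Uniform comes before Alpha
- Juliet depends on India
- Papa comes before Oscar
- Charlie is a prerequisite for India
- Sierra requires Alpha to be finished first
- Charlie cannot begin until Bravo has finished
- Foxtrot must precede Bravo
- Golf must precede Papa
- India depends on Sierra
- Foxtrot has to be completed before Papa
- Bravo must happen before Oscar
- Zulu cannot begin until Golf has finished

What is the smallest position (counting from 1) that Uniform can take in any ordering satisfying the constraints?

Every step that must precede Uniform has to come before it. Tracing all chains that end at Uniform, those steps are: Foxtrot, Zulu, Golf — 3 in total.
So at minimum 3 steps come before Uniform, putting Uniform no earlier than position 4. That position is achievable by scheduling exactly those predecessors first.

4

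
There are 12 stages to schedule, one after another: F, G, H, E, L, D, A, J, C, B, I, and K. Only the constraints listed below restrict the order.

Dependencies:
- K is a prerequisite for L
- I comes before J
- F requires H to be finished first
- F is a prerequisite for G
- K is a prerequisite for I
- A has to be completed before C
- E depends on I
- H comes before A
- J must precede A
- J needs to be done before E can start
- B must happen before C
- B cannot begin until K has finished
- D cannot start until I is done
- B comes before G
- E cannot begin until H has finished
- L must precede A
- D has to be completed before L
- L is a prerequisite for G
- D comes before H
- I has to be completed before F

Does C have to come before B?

No

The constraints actually force B before C (via B → C), not the other way around.
So C does not have to come before B — it cannot.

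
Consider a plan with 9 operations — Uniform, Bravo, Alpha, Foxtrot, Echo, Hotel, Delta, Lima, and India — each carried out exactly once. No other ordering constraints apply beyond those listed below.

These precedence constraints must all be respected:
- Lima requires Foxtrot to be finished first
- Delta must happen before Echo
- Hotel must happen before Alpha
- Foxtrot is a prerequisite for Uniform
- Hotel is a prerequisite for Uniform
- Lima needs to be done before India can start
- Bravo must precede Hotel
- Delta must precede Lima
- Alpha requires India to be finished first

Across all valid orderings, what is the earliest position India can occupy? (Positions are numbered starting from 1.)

Every operation that must precede India has to come before it. Tracing all chains that end at India, those operations are: Foxtrot, Delta, Lima — 3 in total.
With 3 mandatory predecessors, the earliest India can sit is position 3+1 = 4, and placing just those 3 first achieves it.

4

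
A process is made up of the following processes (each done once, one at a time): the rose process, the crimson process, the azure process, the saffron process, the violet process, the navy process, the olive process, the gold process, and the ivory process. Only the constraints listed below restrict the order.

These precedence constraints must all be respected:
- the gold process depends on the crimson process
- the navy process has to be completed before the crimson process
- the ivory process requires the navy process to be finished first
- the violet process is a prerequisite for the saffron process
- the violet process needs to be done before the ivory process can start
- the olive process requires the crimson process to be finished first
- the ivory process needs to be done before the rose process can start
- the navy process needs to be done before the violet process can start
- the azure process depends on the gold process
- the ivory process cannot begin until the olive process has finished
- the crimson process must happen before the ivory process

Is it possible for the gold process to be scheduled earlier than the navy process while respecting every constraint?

There is a dependency chain the navy process → the crimson process → the gold process, so the gold process always comes after the navy process.
So no valid ordering can have the gold process before the navy process.

No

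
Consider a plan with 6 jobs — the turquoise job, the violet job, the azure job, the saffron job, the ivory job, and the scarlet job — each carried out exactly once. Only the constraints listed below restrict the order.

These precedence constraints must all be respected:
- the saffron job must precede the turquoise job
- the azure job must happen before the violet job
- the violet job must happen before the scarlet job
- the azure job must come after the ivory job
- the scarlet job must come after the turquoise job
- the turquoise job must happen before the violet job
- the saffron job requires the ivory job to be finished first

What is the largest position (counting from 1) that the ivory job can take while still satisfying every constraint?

The jobs that are forced after the ivory job, directly or by a chain of constraints, are the turquoise job, the violet job, the azure job, the saffron job, the scarlet job. That's 5 jobs.
With 5 mandatory successors out of 6 jobs total, the latest slot for the ivory job is 6−5 = 1, and it's reachable by doing all non-successors before the ivory job.

1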